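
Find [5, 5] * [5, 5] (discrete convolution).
y[0] = 5×5 = 25; y[1] = 5×5 + 5×5 = 50; y[2] = 5×5 = 25

[25, 50, 25]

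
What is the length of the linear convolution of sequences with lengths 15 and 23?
Linear/full convolution length: m + n - 1 = 15 + 23 - 1 = 37

37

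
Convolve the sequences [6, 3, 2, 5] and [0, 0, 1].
y[0] = 6×0 = 0; y[1] = 6×0 + 3×0 = 0; y[2] = 6×1 + 3×0 + 2×0 = 6; y[3] = 3×1 + 2×0 + 5×0 = 3; y[4] = 2×1 + 5×0 = 2; y[5] = 5×1 = 5

[0, 0, 6, 3, 2, 5]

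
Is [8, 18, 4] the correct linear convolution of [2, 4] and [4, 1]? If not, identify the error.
Recompute linear convolution of [2, 4] and [4, 1]: y[0] = 2×4 = 8; y[1] = 2×1 + 4×4 = 18; y[2] = 4×1 = 4 → [8, 18, 4]. Given [8, 18, 4] matches, so answer: Yes

Yes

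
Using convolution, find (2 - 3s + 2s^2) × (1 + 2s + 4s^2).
Ascending coefficients: a = [2, -3, 2], b = [1, 2, 4]. c[0] = 2×1 = 2; c[1] = 2×2 + -3×1 = 1; c[2] = 2×4 + -3×2 + 2×1 = 4; c[3] = -3×4 + 2×2 = -8; c[4] = 2×4 = 8. Result coefficients: [2, 1, 4, -8, 8] → 2 + s + 4s^2 - 8s^3 + 8s^4

2 + s + 4s^2 - 8s^3 + 8s^4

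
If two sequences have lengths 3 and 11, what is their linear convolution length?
Linear/full convolution length: m + n - 1 = 3 + 11 - 1 = 13

13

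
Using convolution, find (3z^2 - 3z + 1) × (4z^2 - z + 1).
Ascending coefficients: a = [1, -3, 3], b = [1, -1, 4]. c[0] = 1×1 = 1; c[1] = 1×-1 + -3×1 = -4; c[2] = 1×4 + -3×-1 + 3×1 = 10; c[3] = -3×4 + 3×-1 = -15; c[4] = 3×4 = 12. Result coefficients: [1, -4, 10, -15, 12] → 12z^4 - 15z^3 + 10z^2 - 4z + 1

12z^4 - 15z^3 + 10z^2 - 4z + 1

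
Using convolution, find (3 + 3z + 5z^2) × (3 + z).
Ascending coefficients: a = [3, 3, 5], b = [3, 1]. c[0] = 3×3 = 9; c[1] = 3×1 + 3×3 = 12; c[2] = 3×1 + 5×3 = 18; c[3] = 5×1 = 5. Result coefficients: [9, 12, 18, 5] → 9 + 12z + 18z^2 + 5z^3

9 + 12z + 18z^2 + 5z^3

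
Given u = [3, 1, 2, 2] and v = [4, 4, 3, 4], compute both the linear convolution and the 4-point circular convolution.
Linear: y_lin[0] = 3×4 = 12; y_lin[1] = 3×4 + 1×4 = 16; y_lin[2] = 3×3 + 1×4 + 2×4 = 21; y_lin[3] = 3×4 + 1×3 + 2×4 + 2×4 = 31; y_lin[4] = 1×4 + 2×3 + 2×4 = 18; y_lin[5] = 2×4 + 2×3 = 14; y_lin[6] = 2×4 = 8 → [12, 16, 21, 31, 18, 14, 8]. Circular (length 4): y[0] = 3×4 + 1×4 + 2×3 + 2×4 = 30; y[1] = 3×4 + 1×4 + 2×4 + 2×3 = 30; y[2] = 3×3 + 1×4 + 2×4 + 2×4 = 29; y[3] = 3×4 + 1×3 + 2×4 + 2×4 = 31 → [30, 30, 29, 31]

Linear: [12, 16, 21, 31, 18, 14, 8], Circular: [30, 30, 29, 31]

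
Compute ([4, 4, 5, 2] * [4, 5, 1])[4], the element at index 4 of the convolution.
Use y[k] = Σ_i a[i]·b[k-i] at k=4. y[4] = 5×1 + 2×5 = 15

15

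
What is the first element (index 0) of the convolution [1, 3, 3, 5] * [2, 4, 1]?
Use y[k] = Σ_i a[i]·b[k-i] at k=0. y[0] = 1×2 = 2

2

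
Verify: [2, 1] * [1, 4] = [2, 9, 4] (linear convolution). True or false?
Recompute linear convolution of [2, 1] and [1, 4]: y[0] = 2×1 = 2; y[1] = 2×4 + 1×1 = 9; y[2] = 1×4 = 4 → [2, 9, 4]. Given [2, 9, 4] matches, so answer: Yes

Yes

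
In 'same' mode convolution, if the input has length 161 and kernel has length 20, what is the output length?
'Same' mode returns an output with the same length as the input: 161

161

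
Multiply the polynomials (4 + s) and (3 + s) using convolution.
Ascending coefficients: a = [4, 1], b = [3, 1]. c[0] = 4×3 = 12; c[1] = 4×1 + 1×3 = 7; c[2] = 1×1 = 1. Result coefficients: [12, 7, 1] → 12 + 7s + s^2

12 + 7s + s^2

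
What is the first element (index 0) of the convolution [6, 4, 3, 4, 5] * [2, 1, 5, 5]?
Use y[k] = Σ_i a[i]·b[k-i] at k=0. y[0] = 6×2 = 12

12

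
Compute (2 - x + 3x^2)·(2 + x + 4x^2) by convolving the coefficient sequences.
Ascending coefficients: a = [2, -1, 3], b = [2, 1, 4]. c[0] = 2×2 = 4; c[1] = 2×1 + -1×2 = 0; c[2] = 2×4 + -1×1 + 3×2 = 13; c[3] = -1×4 + 3×1 = -1; c[4] = 3×4 = 12. Result coefficients: [4, 0, 13, -1, 12] → 4 + 13x^2 - x^3 + 12x^4

4 + 13x^2 - x^3 + 12x^4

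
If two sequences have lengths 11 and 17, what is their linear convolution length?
Linear/full convolution length: m + n - 1 = 11 + 17 - 1 = 27

27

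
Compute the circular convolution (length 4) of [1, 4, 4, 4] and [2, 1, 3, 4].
Use y[k] = Σ_j s[j]·t[(k-j) mod 4]. y[0] = 1×2 + 4×4 + 4×3 + 4×1 = 34; y[1] = 1×1 + 4×2 + 4×4 + 4×3 = 37; y[2] = 1×3 + 4×1 + 4×2 + 4×4 = 31; y[3] = 1×4 + 4×3 + 4×1 + 4×2 = 28. Result: [34, 37, 31, 28]

[34, 37, 31, 28]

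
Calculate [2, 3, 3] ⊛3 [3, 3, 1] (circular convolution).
Use y[k] = Σ_j a[j]·b[(k-j) mod 3]. y[0] = 2×3 + 3×1 + 3×3 = 18; y[1] = 2×3 + 3×3 + 3×1 = 18; y[2] = 2×1 + 3×3 + 3×3 = 20. Result: [18, 18, 20]

[18, 18, 20]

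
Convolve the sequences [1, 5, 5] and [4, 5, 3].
y[0] = 1×4 = 4; y[1] = 1×5 + 5×4 = 25; y[2] = 1×3 + 5×5 + 5×4 = 48; y[3] = 5×3 + 5×5 = 40; y[4] = 5×3 = 15

[4, 25, 48, 40, 15]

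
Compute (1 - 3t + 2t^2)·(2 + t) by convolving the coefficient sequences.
Ascending coefficients: a = [1, -3, 2], b = [2, 1]. c[0] = 1×2 = 2; c[1] = 1×1 + -3×2 = -5; c[2] = -3×1 + 2×2 = 1; c[3] = 2×1 = 2. Result coefficients: [2, -5, 1, 2] → 2 - 5t + t^2 + 2t^3

2 - 5t + t^2 + 2t^3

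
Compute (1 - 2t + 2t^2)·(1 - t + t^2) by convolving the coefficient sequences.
Ascending coefficients: a = [1, -2, 2], b = [1, -1, 1]. c[0] = 1×1 = 1; c[1] = 1×-1 + -2×1 = -3; c[2] = 1×1 + -2×-1 + 2×1 = 5; c[3] = -2×1 + 2×-1 = -4; c[4] = 2×1 = 2. Result coefficients: [1, -3, 5, -4, 2] → 1 - 3t + 5t^2 - 4t^3 + 2t^4

1 - 3t + 5t^2 - 4t^3 + 2t^4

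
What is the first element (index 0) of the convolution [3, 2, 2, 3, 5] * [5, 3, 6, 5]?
Use y[k] = Σ_i a[i]·b[k-i] at k=0. y[0] = 3×5 = 15

15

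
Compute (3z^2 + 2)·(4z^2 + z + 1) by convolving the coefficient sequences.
Ascending coefficients: a = [2, 0, 3], b = [1, 1, 4]. c[0] = 2×1 = 2; c[1] = 2×1 + 0×1 = 2; c[2] = 2×4 + 0×1 + 3×1 = 11; c[3] = 0×4 + 3×1 = 3; c[4] = 3×4 = 12. Result coefficients: [2, 2, 11, 3, 12] → 12z^4 + 3z^3 + 11z^2 + 2z + 2

12z^4 + 3z^3 + 11z^2 + 2z + 2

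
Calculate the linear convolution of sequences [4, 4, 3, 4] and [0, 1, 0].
y[0] = 4×0 = 0; y[1] = 4×1 + 4×0 = 4; y[2] = 4×0 + 4×1 + 3×0 = 4; y[3] = 4×0 + 3×1 + 4×0 = 3; y[4] = 3×0 + 4×1 = 4; y[5] = 4×0 = 0

[0, 4, 4, 3, 4, 0]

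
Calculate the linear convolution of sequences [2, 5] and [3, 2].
y[0] = 2×3 = 6; y[1] = 2×2 + 5×3 = 19; y[2] = 5×2 = 10

[6, 19, 10]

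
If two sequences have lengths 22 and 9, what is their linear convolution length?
Linear/full convolution length: m + n - 1 = 22 + 9 - 1 = 30

30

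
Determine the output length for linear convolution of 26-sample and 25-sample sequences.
Linear/full convolution length: m + n - 1 = 26 + 25 - 1 = 50

50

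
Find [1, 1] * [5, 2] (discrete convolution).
y[0] = 1×5 = 5; y[1] = 1×2 + 1×5 = 7; y[2] = 1×2 = 2

[5, 7, 2]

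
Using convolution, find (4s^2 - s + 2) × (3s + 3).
Ascending coefficients: a = [2, -1, 4], b = [3, 3]. c[0] = 2×3 = 6; c[1] = 2×3 + -1×3 = 3; c[2] = -1×3 + 4×3 = 9; c[3] = 4×3 = 12. Result coefficients: [6, 3, 9, 12] → 12s^3 + 9s^2 + 3s + 6

12s^3 + 9s^2 + 3s + 6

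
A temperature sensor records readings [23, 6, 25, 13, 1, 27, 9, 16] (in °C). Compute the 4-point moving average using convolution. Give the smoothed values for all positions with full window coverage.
4-point moving average kernel = [1, 1, 1, 1]. Apply in 'valid' mode (full window coverage): avg[0] = (23 + 6 + 25 + 13) / 4 = 16.75; avg[1] = (6 + 25 + 13 + 1) / 4 = 11.25; avg[2] = (25 + 13 + 1 + 27) / 4 = 16.5; avg[3] = (13 + 1 + 27 + 9) / 4 = 12.5; avg[4] = (1 + 27 + 9 + 16) / 4 = 13.25. Smoothed values: [16.75, 11.25, 16.5, 12.5, 13.25]

[16.75, 11.25, 16.5, 12.5, 13.25]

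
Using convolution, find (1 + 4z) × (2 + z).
Ascending coefficients: a = [1, 4], b = [2, 1]. c[0] = 1×2 = 2; c[1] = 1×1 + 4×2 = 9; c[2] = 4×1 = 4. Result coefficients: [2, 9, 4] → 2 + 9z + 4z^2

2 + 9z + 4z^2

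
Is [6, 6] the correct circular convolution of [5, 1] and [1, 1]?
Recompute circular convolution of [5, 1] and [1, 1]: y[0] = 5×1 + 1×1 = 6; y[1] = 5×1 + 1×1 = 6 → [6, 6]. Given [6, 6] matches, so answer: Yes

Yes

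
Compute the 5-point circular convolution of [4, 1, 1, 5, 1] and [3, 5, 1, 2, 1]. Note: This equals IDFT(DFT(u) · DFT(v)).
Either evaluate y[k] = Σ_j u[j]·v[(k-j) mod 5] directly, or use IDFT(DFT(u) · DFT(v)). y[0] = 4×3 + 1×1 + 1×2 + 5×1 + 1×5 = 25; y[1] = 4×5 + 1×3 + 1×1 + 5×2 + 1×1 = 35; y[2] = 4×1 + 1×5 + 1×3 + 5×1 + 1×2 = 19; y[3] = 4×2 + 1×1 + 1×5 + 5×3 + 1×1 = 30; y[4] = 4×1 + 1×2 + 1×1 + 5×5 + 1×3 = 35. Result: [25, 35, 19, 30, 35]

[25, 35, 19, 30, 35]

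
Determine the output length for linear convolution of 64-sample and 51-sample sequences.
Linear/full convolution length: m + n - 1 = 64 + 51 - 1 = 114

114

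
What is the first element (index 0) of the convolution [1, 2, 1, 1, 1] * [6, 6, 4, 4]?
Use y[k] = Σ_i a[i]·b[k-i] at k=0. y[0] = 1×6 = 6

6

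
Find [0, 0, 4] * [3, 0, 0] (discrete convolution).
y[0] = 0×3 = 0; y[1] = 0×0 + 0×3 = 0; y[2] = 0×0 + 0×0 + 4×3 = 12; y[3] = 0×0 + 4×0 = 0; y[4] = 4×0 = 0

[0, 0, 12, 0, 0]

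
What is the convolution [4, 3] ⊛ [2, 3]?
y[0] = 4×2 = 8; y[1] = 4×3 + 3×2 = 18; y[2] = 3×3 = 9

[8, 18, 9]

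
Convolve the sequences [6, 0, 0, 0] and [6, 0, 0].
y[0] = 6×6 = 36; y[1] = 6×0 + 0×6 = 0; y[2] = 6×0 + 0×0 + 0×6 = 0; y[3] = 0×0 + 0×0 + 0×6 = 0; y[4] = 0×0 + 0×0 = 0; y[5] = 0×0 = 0

[36, 0, 0, 0, 0, 0]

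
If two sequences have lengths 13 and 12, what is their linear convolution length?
Linear/full convolution length: m + n - 1 = 13 + 12 - 1 = 24

24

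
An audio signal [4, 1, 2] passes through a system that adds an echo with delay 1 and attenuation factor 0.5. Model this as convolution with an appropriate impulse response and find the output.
Direct-path + delayed-attenuated-path model → impulse response h = [1, 0.5] (1 at lag 0, 0.5 at lag 1). Output y[n] = x[n] + 0.5·x[n - 1] (with x[n] = 0 outside 0..2): y[0] = 4 + 0.5×0 = 4; y[1] = 1 + 0.5×4 = 3.0; y[2] = 2 + 0.5×1 = 2.5; y[3] = 0 + 0.5×2 = 1.0. So y = [4, 3.0, 2.5, 1.0]

[4, 3.0, 2.5, 1.0]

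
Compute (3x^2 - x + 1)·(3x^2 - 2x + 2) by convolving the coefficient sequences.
Ascending coefficients: a = [1, -1, 3], b = [2, -2, 3]. c[0] = 1×2 = 2; c[1] = 1×-2 + -1×2 = -4; c[2] = 1×3 + -1×-2 + 3×2 = 11; c[3] = -1×3 + 3×-2 = -9; c[4] = 3×3 = 9. Result coefficients: [2, -4, 11, -9, 9] → 9x^4 - 9x^3 + 11x^2 - 4x + 2

9x^4 - 9x^3 + 11x^2 - 4x + 2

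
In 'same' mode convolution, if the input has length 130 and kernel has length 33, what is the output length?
'Same' mode returns an output with the same length as the input: 130

130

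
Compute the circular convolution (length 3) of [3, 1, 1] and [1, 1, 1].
Use y[k] = Σ_j u[j]·v[(k-j) mod 3]. y[0] = 3×1 + 1×1 + 1×1 = 5; y[1] = 3×1 + 1×1 + 1×1 = 5; y[2] = 3×1 + 1×1 + 1×1 = 5. Result: [5, 5, 5]

[5, 5, 5]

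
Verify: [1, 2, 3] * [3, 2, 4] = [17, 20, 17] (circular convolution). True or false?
Recompute circular convolution of [1, 2, 3] and [3, 2, 4]: y[0] = 1×3 + 2×4 + 3×2 = 17; y[1] = 1×2 + 2×3 + 3×4 = 20; y[2] = 1×4 + 2×2 + 3×3 = 17 → [17, 20, 17]. Given [17, 20, 17] matches, so answer: Yes

Yes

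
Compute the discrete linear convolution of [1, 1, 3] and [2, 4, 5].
y[0] = 1×2 = 2; y[1] = 1×4 + 1×2 = 6; y[2] = 1×5 + 1×4 + 3×2 = 15; y[3] = 1×5 + 3×4 = 17; y[4] = 3×5 = 15

[2, 6, 15, 17, 15]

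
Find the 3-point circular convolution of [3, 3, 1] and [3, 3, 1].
Use y[k] = Σ_j x[j]·h[(k-j) mod 3]. y[0] = 3×3 + 3×1 + 1×3 = 15; y[1] = 3×3 + 3×3 + 1×1 = 19; y[2] = 3×1 + 3×3 + 1×3 = 15. Result: [15, 19, 15]

[15, 19, 15]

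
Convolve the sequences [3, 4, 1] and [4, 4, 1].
y[0] = 3×4 = 12; y[1] = 3×4 + 4×4 = 28; y[2] = 3×1 + 4×4 + 1×4 = 23; y[3] = 4×1 + 1×4 = 8; y[4] = 1×1 = 1

[12, 28, 23, 8, 1]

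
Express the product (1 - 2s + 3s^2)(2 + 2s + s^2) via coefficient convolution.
Ascending coefficients: a = [1, -2, 3], b = [2, 2, 1]. c[0] = 1×2 = 2; c[1] = 1×2 + -2×2 = -2; c[2] = 1×1 + -2×2 + 3×2 = 3; c[3] = -2×1 + 3×2 = 4; c[4] = 3×1 = 3. Result coefficients: [2, -2, 3, 4, 3] → 2 - 2s + 3s^2 + 4s^3 + 3s^4

2 - 2s + 3s^2 + 4s^3 + 3s^4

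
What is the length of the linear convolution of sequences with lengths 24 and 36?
Linear/full convolution length: m + n - 1 = 24 + 36 - 1 = 59

59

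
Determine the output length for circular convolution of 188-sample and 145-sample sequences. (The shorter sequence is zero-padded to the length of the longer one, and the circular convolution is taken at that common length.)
Circular convolution (zero-padding the shorter input) has length max(m, n) = max(188, 145) = 188

188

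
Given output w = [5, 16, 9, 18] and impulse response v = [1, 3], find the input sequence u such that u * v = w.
Deconvolve w=[5, 16, 9, 18] by v=[1, 3]. Since v[0]=1, solve forward: u[0] = w[0] / 1 = 5; u[1] = (w[1] - 5×3) / 1 = 1; u[2] = (w[2] - 1×3) / 1 = 6. So u = [5, 1, 6]. Check by forward convolution: w[0] = 5×1 = 5; w[1] = 5×3 + 1×1 = 16; w[2] = 1×3 + 6×1 = 9; w[3] = 6×3 = 18

[5, 1, 6]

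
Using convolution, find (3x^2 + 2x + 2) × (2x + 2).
Ascending coefficients: a = [2, 2, 3], b = [2, 2]. c[0] = 2×2 = 4; c[1] = 2×2 + 2×2 = 8; c[2] = 2×2 + 3×2 = 10; c[3] = 3×2 = 6. Result coefficients: [4, 8, 10, 6] → 6x^3 + 10x^2 + 8x + 4

6x^3 + 10x^2 + 8x + 4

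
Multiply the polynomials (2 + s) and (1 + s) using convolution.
Ascending coefficients: a = [2, 1], b = [1, 1]. c[0] = 2×1 = 2; c[1] = 2×1 + 1×1 = 3; c[2] = 1×1 = 1. Result coefficients: [2, 3, 1] → 2 + 3s + s^2

2 + 3s + s^2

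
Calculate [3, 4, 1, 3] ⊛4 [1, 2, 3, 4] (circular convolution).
Use y[k] = Σ_j f[j]·g[(k-j) mod 4]. y[0] = 3×1 + 4×4 + 1×3 + 3×2 = 28; y[1] = 3×2 + 4×1 + 1×4 + 3×3 = 23; y[2] = 3×3 + 4×2 + 1×1 + 3×4 = 30; y[3] = 3×4 + 4×3 + 1×2 + 3×1 = 29. Result: [28, 23, 30, 29]

[28, 23, 30, 29]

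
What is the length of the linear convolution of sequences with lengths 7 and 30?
Linear/full convolution length: m + n - 1 = 7 + 30 - 1 = 36

36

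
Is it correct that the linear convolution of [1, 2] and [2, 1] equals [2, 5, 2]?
Recompute linear convolution of [1, 2] and [2, 1]: y[0] = 1×2 = 2; y[1] = 1×1 + 2×2 = 5; y[2] = 2×1 = 2 → [2, 5, 2]. Given [2, 5, 2] matches, so answer: Yes

Yes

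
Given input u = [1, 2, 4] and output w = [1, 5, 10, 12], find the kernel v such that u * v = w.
Output length 4 = len(u) + len(v) - 1 ⇒ len(v) = 2. Solve v forward using v[k] = (w[k] - Σ_{i≥1} u[i]·v[k-i]) / u[0]: v[0] = w[0] / u[0] = 1 / 1 = 1; v[1] = (w[1] - 2×1) / u[0] = (5 - 2×1) / 1 = 3. So v = [1, 3]. Forward-check [1, 2, 4] * [1, 3]: w[0] = 1×1 = 1; w[1] = 1×3 + 2×1 = 5; w[2] = 2×3 + 4×1 = 10; w[3] = 4×3 = 12 → [1, 5, 10, 12] ✓

[1, 3]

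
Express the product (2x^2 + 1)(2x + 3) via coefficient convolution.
Ascending coefficients: a = [1, 0, 2], b = [3, 2]. c[0] = 1×3 = 3; c[1] = 1×2 + 0×3 = 2; c[2] = 0×2 + 2×3 = 6; c[3] = 2×2 = 4. Result coefficients: [3, 2, 6, 4] → 4x^3 + 6x^2 + 2x + 3

4x^3 + 6x^2 + 2x + 3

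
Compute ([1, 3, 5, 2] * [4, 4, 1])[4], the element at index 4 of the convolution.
Use y[k] = Σ_i a[i]·b[k-i] at k=4. y[4] = 5×1 + 2×4 = 13

13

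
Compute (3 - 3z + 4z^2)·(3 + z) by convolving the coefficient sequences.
Ascending coefficients: a = [3, -3, 4], b = [3, 1]. c[0] = 3×3 = 9; c[1] = 3×1 + -3×3 = -6; c[2] = -3×1 + 4×3 = 9; c[3] = 4×1 = 4. Result coefficients: [9, -6, 9, 4] → 9 - 6z + 9z^2 + 4z^3

9 - 6z + 9z^2 + 4z^3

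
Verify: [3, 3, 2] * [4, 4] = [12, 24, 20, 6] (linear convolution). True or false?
Recompute linear convolution of [3, 3, 2] and [4, 4]: y[0] = 3×4 = 12; y[1] = 3×4 + 3×4 = 24; y[2] = 3×4 + 2×4 = 20; y[3] = 2×4 = 8 → [12, 24, 20, 8]. Compare to given [12, 24, 20, 6]: they differ at index 3: given 6, correct 8, so answer: No

No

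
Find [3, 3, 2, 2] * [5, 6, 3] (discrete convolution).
y[0] = 3×5 = 15; y[1] = 3×6 + 3×5 = 33; y[2] = 3×3 + 3×6 + 2×5 = 37; y[3] = 3×3 + 2×6 + 2×5 = 31; y[4] = 2×3 + 2×6 = 18; y[5] = 2×3 = 6

[15, 33, 37, 31, 18, 6]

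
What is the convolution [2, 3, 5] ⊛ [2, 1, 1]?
y[0] = 2×2 = 4; y[1] = 2×1 + 3×2 = 8; y[2] = 2×1 + 3×1 + 5×2 = 15; y[3] = 3×1 + 5×1 = 8; y[4] = 5×1 = 5

[4, 8, 15, 8, 5]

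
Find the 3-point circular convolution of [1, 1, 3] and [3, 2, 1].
Use y[k] = Σ_j f[j]·g[(k-j) mod 3]. y[0] = 1×3 + 1×1 + 3×2 = 10; y[1] = 1×2 + 1×3 + 3×1 = 8; y[2] = 1×1 + 1×2 + 3×3 = 12. Result: [10, 8, 12]

[10, 8, 12]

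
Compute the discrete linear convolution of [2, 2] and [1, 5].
y[0] = 2×1 = 2; y[1] = 2×5 + 2×1 = 12; y[2] = 2×5 = 10

[2, 12, 10]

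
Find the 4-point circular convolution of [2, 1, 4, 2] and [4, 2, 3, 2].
Use y[k] = Σ_j f[j]·g[(k-j) mod 4]. y[0] = 2×4 + 1×2 + 4×3 + 2×2 = 26; y[1] = 2×2 + 1×4 + 4×2 + 2×3 = 22; y[2] = 2×3 + 1×2 + 4×4 + 2×2 = 28; y[3] = 2×2 + 1×3 + 4×2 + 2×4 = 23. Result: [26, 22, 28, 23]

[26, 22, 28, 23]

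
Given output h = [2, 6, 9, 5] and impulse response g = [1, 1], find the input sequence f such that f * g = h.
Deconvolve h=[2, 6, 9, 5] by g=[1, 1]. Since g[0]=1, solve forward: f[0] = h[0] / 1 = 2; f[1] = (h[1] - 2×1) / 1 = 4; f[2] = (h[2] - 4×1) / 1 = 5. So f = [2, 4, 5]. Check by forward convolution: h[0] = 2×1 = 2; h[1] = 2×1 + 4×1 = 6; h[2] = 4×1 + 5×1 = 9; h[3] = 5×1 = 5

[2, 4, 5]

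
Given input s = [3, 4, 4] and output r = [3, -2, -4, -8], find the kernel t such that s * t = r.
Output length 4 = len(s) + len(t) - 1 ⇒ len(t) = 2. Solve t forward using t[k] = (r[k] - Σ_{i≥1} s[i]·t[k-i]) / s[0]: t[0] = r[0] / s[0] = 3 / 3 = 1; t[1] = (r[1] - 4×1) / s[0] = (-2 - 4×1) / 3 = -2. So t = [1, -2]. Forward-check [3, 4, 4] * [1, -2]: r[0] = 3×1 = 3; r[1] = 3×-2 + 4×1 = -2; r[2] = 4×-2 + 4×1 = -4; r[3] = 4×-2 = -8 → [3, -2, -4, -8] ✓

[1, -2]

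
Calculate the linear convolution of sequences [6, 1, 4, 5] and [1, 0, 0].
y[0] = 6×1 = 6; y[1] = 6×0 + 1×1 = 1; y[2] = 6×0 + 1×0 + 4×1 = 4; y[3] = 1×0 + 4×0 + 5×1 = 5; y[4] = 4×0 + 5×0 = 0; y[5] = 5×0 = 0

[6, 1, 4, 5, 0, 0]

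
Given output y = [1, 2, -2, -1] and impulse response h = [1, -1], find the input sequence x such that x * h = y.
Deconvolve y=[1, 2, -2, -1] by h=[1, -1]. Since h[0]=1, solve forward: x[0] = y[0] / 1 = 1; x[1] = (y[1] - 1×-1) / 1 = 3; x[2] = (y[2] - 3×-1) / 1 = 1. So x = [1, 3, 1]. Check by forward convolution: y[0] = 1×1 = 1; y[1] = 1×-1 + 3×1 = 2; y[2] = 3×-1 + 1×1 = -2; y[3] = 1×-1 = -1

[1, 3, 1]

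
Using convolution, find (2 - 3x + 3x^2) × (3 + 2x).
Ascending coefficients: a = [2, -3, 3], b = [3, 2]. c[0] = 2×3 = 6; c[1] = 2×2 + -3×3 = -5; c[2] = -3×2 + 3×3 = 3; c[3] = 3×2 = 6. Result coefficients: [6, -5, 3, 6] → 6 - 5x + 3x^2 + 6x^3

6 - 5x + 3x^2 + 6x^3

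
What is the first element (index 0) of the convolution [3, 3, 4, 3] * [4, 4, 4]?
Use y[k] = Σ_i a[i]·b[k-i] at k=0. y[0] = 3×4 = 12

12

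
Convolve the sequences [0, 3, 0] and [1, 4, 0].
y[0] = 0×1 = 0; y[1] = 0×4 + 3×1 = 3; y[2] = 0×0 + 3×4 + 0×1 = 12; y[3] = 3×0 + 0×4 = 0; y[4] = 0×0 = 0

[0, 3, 12, 0, 0]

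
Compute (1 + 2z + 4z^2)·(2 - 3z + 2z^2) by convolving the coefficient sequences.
Ascending coefficients: a = [1, 2, 4], b = [2, -3, 2]. c[0] = 1×2 = 2; c[1] = 1×-3 + 2×2 = 1; c[2] = 1×2 + 2×-3 + 4×2 = 4; c[3] = 2×2 + 4×-3 = -8; c[4] = 4×2 = 8. Result coefficients: [2, 1, 4, -8, 8] → 2 + z + 4z^2 - 8z^3 + 8z^4

2 + z + 4z^2 - 8z^3 + 8z^4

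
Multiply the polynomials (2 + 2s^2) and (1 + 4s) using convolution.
Ascending coefficients: a = [2, 0, 2], b = [1, 4]. c[0] = 2×1 = 2; c[1] = 2×4 + 0×1 = 8; c[2] = 0×4 + 2×1 = 2; c[3] = 2×4 = 8. Result coefficients: [2, 8, 2, 8] → 2 + 8s + 2s^2 + 8s^3

2 + 8s + 2s^2 + 8s^3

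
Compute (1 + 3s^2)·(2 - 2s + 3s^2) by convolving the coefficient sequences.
Ascending coefficients: a = [1, 0, 3], b = [2, -2, 3]. c[0] = 1×2 = 2; c[1] = 1×-2 + 0×2 = -2; c[2] = 1×3 + 0×-2 + 3×2 = 9; c[3] = 0×3 + 3×-2 = -6; c[4] = 3×3 = 9. Result coefficients: [2, -2, 9, -6, 9] → 2 - 2s + 9s^2 - 6s^3 + 9s^4

2 - 2s + 9s^2 - 6s^3 + 9s^4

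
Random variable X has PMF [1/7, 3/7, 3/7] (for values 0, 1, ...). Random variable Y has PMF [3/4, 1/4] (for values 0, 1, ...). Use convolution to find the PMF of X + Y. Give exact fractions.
P(X+Y=k) = Σ_i P(X=i)·P(Y=k-i) — a convolution of [1/7, 3/7, 3/7] and [3/4, 1/4]. P(X+Y=0) = (1/7)×(3/4) = 3/28; P(X+Y=1) = (1/7)×(1/4) + (3/7)×(3/4) = 1/28 + 9/28 = 5/14; P(X+Y=2) = (3/7)×(1/4) + (3/7)×(3/4) = 3/28 + 9/28 = 3/7; P(X+Y=3) = (3/7)×(1/4) = 3/28. PMF: [3/28, 5/14, 3/7, 3/28] (sums to 1 ✓)

[3/28, 5/14, 3/7, 3/28]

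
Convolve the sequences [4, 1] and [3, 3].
y[0] = 4×3 = 12; y[1] = 4×3 + 1×3 = 15; y[2] = 1×3 = 3

[12, 15, 3]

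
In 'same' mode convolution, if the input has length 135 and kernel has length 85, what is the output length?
'Same' mode returns an output with the same length as the input: 135

135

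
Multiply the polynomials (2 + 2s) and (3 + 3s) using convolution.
Ascending coefficients: a = [2, 2], b = [3, 3]. c[0] = 2×3 = 6; c[1] = 2×3 + 2×3 = 12; c[2] = 2×3 = 6. Result coefficients: [6, 12, 6] → 6 + 12s + 6s^2

6 + 12s + 6s^2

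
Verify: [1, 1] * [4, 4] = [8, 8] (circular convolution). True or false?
Recompute circular convolution of [1, 1] and [4, 4]: y[0] = 1×4 + 1×4 = 8; y[1] = 1×4 + 1×4 = 8 → [8, 8]. Given [8, 8] matches, so answer: Yes

Yes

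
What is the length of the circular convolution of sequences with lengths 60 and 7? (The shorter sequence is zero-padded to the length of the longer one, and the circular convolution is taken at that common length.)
Circular convolution (zero-padding the shorter input) has length max(m, n) = max(60, 7) = 60

60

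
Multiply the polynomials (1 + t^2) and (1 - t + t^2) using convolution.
Ascending coefficients: a = [1, 0, 1], b = [1, -1, 1]. c[0] = 1×1 = 1; c[1] = 1×-1 + 0×1 = -1; c[2] = 1×1 + 0×-1 + 1×1 = 2; c[3] = 0×1 + 1×-1 = -1; c[4] = 1×1 = 1. Result coefficients: [1, -1, 2, -1, 1] → 1 - t + 2t^2 - t^3 + t^4

1 - t + 2t^2 - t^3 + t^4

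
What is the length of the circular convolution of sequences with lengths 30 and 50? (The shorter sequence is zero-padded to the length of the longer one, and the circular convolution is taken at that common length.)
Circular convolution (zero-padding the shorter input) has length max(m, n) = max(30, 50) = 50

50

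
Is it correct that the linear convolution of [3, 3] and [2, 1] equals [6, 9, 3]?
Recompute linear convolution of [3, 3] and [2, 1]: y[0] = 3×2 = 6; y[1] = 3×1 + 3×2 = 9; y[2] = 3×1 = 3 → [6, 9, 3]. Given [6, 9, 3] matches, so answer: Yes

Yes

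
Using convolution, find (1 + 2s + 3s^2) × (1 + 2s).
Ascending coefficients: a = [1, 2, 3], b = [1, 2]. c[0] = 1×1 = 1; c[1] = 1×2 + 2×1 = 4; c[2] = 2×2 + 3×1 = 7; c[3] = 3×2 = 6. Result coefficients: [1, 4, 7, 6] → 1 + 4s + 7s^2 + 6s^3

1 + 4s + 7s^2 + 6s^3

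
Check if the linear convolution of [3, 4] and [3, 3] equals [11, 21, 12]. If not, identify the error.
Recompute linear convolution of [3, 4] and [3, 3]: y[0] = 3×3 = 9; y[1] = 3×3 + 4×3 = 21; y[2] = 4×3 = 12 → [9, 21, 12]. Compare to given [11, 21, 12]: they differ at index 0: given 11, correct 9, so answer: No

No. Error at index 0: given 11, correct 9.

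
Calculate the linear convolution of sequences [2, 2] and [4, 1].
y[0] = 2×4 = 8; y[1] = 2×1 + 2×4 = 10; y[2] = 2×1 = 2

[8, 10, 2]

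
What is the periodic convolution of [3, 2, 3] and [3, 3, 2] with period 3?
Use y[k] = Σ_j x[j]·h[(k-j) mod 3]. y[0] = 3×3 + 2×2 + 3×3 = 22; y[1] = 3×3 + 2×3 + 3×2 = 21; y[2] = 3×2 + 2×3 + 3×3 = 21. Result: [22, 21, 21]

[22, 21, 21]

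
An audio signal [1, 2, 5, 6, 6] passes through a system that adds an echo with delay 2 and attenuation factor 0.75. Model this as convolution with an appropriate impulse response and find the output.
Direct-path + delayed-attenuated-path model → impulse response h = [1, 0, 0.75] (1 at lag 0, 0.75 at lag 2). Output y[n] = x[n] + 0.75·x[n - 2] (with x[n] = 0 outside 0..4): y[0] = 1 + 0.75×0 = 1; y[1] = 2 + 0.75×0 = 2; y[2] = 5 + 0.75×1 = 5.75; y[3] = 6 + 0.75×2 = 7.5; y[4] = 6 + 0.75×5 = 9.75; y[5] = 0 + 0.75×6 = 4.5; y[6] = 0 + 0.75×6 = 4.5. So y = [1, 2, 5.75, 7.5, 9.75, 4.5, 4.5]

[1, 2, 5.75, 7.5, 9.75, 4.5, 4.5]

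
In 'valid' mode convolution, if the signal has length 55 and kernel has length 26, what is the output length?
'Valid' mode counts only positions where the kernel fully overlaps the signal: m - n + 1 = 55 - 26 + 1 = 30

30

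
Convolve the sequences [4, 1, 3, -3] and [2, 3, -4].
y[0] = 4×2 = 8; y[1] = 4×3 + 1×2 = 14; y[2] = 4×-4 + 1×3 + 3×2 = -7; y[3] = 1×-4 + 3×3 + -3×2 = -1; y[4] = 3×-4 + -3×3 = -21; y[5] = -3×-4 = 12

[8, 14, -7, -1, -21, 12]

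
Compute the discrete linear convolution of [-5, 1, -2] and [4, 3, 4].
y[0] = -5×4 = -20; y[1] = -5×3 + 1×4 = -11; y[2] = -5×4 + 1×3 + -2×4 = -25; y[3] = 1×4 + -2×3 = -2; y[4] = -2×4 = -8

[-20, -11, -25, -2, -8]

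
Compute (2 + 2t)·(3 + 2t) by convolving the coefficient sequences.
Ascending coefficients: a = [2, 2], b = [3, 2]. c[0] = 2×3 = 6; c[1] = 2×2 + 2×3 = 10; c[2] = 2×2 = 4. Result coefficients: [6, 10, 4] → 6 + 10t + 4t^2

6 + 10t + 4t^2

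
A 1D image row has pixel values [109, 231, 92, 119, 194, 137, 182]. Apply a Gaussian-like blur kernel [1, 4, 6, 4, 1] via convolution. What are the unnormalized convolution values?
Convolve image row [109, 231, 92, 119, 194, 137, 182] with kernel [1, 4, 6, 4, 1]: y[0] = 109×1 = 109; y[1] = 109×4 + 231×1 = 667; y[2] = 109×6 + 231×4 + 92×1 = 1670; y[3] = 109×4 + 231×6 + 92×4 + 119×1 = 2309; y[4] = 109×1 + 231×4 + 92×6 + 119×4 + 194×1 = 2255; y[5] = 231×1 + 92×4 + 119×6 + 194×4 + 137×1 = 2226; y[6] = 92×1 + 119×4 + 194×6 + 137×4 + 182×1 = 2462; y[7] = 119×1 + 194×4 + 137×6 + 182×4 = 2445; y[8] = 194×1 + 137×4 + 182×6 = 1834; y[9] = 137×1 + 182×4 = 865; y[10] = 182×1 = 182 → [109, 667, 1670, 2309, 2255, 2226, 2462, 2445, 1834, 865, 182]. Normalization factor = sum(kernel) = 16.

[109, 667, 1670, 2309, 2255, 2226, 2462, 2445, 1834, 865, 182]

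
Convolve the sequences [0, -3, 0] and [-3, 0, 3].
y[0] = 0×-3 = 0; y[1] = 0×0 + -3×-3 = 9; y[2] = 0×3 + -3×0 + 0×-3 = 0; y[3] = -3×3 + 0×0 = -9; y[4] = 0×3 = 0

[0, 9, 0, -9, 0]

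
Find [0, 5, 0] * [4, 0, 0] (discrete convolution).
y[0] = 0×4 = 0; y[1] = 0×0 + 5×4 = 20; y[2] = 0×0 + 5×0 + 0×4 = 0; y[3] = 5×0 + 0×0 = 0; y[4] = 0×0 = 0

[0, 20, 0, 0, 0]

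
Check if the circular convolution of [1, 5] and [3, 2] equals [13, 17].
Recompute circular convolution of [1, 5] and [3, 2]: y[0] = 1×3 + 5×2 = 13; y[1] = 1×2 + 5×3 = 17 → [13, 17]. Given [13, 17] matches, so answer: Yes

Yes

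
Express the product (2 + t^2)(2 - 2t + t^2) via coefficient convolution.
Ascending coefficients: a = [2, 0, 1], b = [2, -2, 1]. c[0] = 2×2 = 4; c[1] = 2×-2 + 0×2 = -4; c[2] = 2×1 + 0×-2 + 1×2 = 4; c[3] = 0×1 + 1×-2 = -2; c[4] = 1×1 = 1. Result coefficients: [4, -4, 4, -2, 1] → 4 - 4t + 4t^2 - 2t^3 + t^4

4 - 4t + 4t^2 - 2t^3 + t^4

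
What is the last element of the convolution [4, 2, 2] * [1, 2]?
Use y[k] = Σ_i a[i]·b[k-i] at k=3. y[3] = 2×2 = 4

4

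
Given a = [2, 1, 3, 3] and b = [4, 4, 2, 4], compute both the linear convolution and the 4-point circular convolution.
Linear: y_lin[0] = 2×4 = 8; y_lin[1] = 2×4 + 1×4 = 12; y_lin[2] = 2×2 + 1×4 + 3×4 = 20; y_lin[3] = 2×4 + 1×2 + 3×4 + 3×4 = 34; y_lin[4] = 1×4 + 3×2 + 3×4 = 22; y_lin[5] = 3×4 + 3×2 = 18; y_lin[6] = 3×4 = 12 → [8, 12, 20, 34, 22, 18, 12]. Circular (length 4): y[0] = 2×4 + 1×4 + 3×2 + 3×4 = 30; y[1] = 2×4 + 1×4 + 3×4 + 3×2 = 30; y[2] = 2×2 + 1×4 + 3×4 + 3×4 = 32; y[3] = 2×4 + 1×2 + 3×4 + 3×4 = 34 → [30, 30, 32, 34]

Linear: [8, 12, 20, 34, 22, 18, 12], Circular: [30, 30, 32, 34]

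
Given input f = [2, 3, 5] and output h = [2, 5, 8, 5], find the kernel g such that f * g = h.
Output length 4 = len(f) + len(g) - 1 ⇒ len(g) = 2. Solve g forward using g[k] = (h[k] - Σ_{i≥1} f[i]·g[k-i]) / f[0]: g[0] = h[0] / f[0] = 2 / 2 = 1; g[1] = (h[1] - 3×1) / f[0] = (5 - 3×1) / 2 = 1. So g = [1, 1]. Forward-check [2, 3, 5] * [1, 1]: h[0] = 2×1 = 2; h[1] = 2×1 + 3×1 = 5; h[2] = 3×1 + 5×1 = 8; h[3] = 5×1 = 5 → [2, 5, 8, 5] ✓

[1, 1]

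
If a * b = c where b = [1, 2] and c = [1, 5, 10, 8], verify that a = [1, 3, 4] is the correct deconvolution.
Forward-compute [1, 3, 4] * [1, 2]: c[0] = 1×1 = 1; c[1] = 1×2 + 3×1 = 5; c[2] = 3×2 + 4×1 = 10; c[3] = 4×2 = 8 → [1, 5, 10, 8]. Matches given c = [1, 5, 10, 8], so verified.

Verified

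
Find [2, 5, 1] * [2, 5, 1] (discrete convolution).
y[0] = 2×2 = 4; y[1] = 2×5 + 5×2 = 20; y[2] = 2×1 + 5×5 + 1×2 = 29; y[3] = 5×1 + 1×5 = 10; y[4] = 1×1 = 1

[4, 20, 29, 10, 1]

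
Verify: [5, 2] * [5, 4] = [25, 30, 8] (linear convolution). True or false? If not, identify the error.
Recompute linear convolution of [5, 2] and [5, 4]: y[0] = 5×5 = 25; y[1] = 5×4 + 2×5 = 30; y[2] = 2×4 = 8 → [25, 30, 8]. Given [25, 30, 8] matches, so answer: Yes

Yes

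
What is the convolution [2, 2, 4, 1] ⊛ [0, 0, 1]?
y[0] = 2×0 = 0; y[1] = 2×0 + 2×0 = 0; y[2] = 2×1 + 2×0 + 4×0 = 2; y[3] = 2×1 + 4×0 + 1×0 = 2; y[4] = 4×1 + 1×0 = 4; y[5] = 1×1 = 1

[0, 0, 2, 2, 4, 1]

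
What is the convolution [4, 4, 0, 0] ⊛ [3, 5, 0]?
y[0] = 4×3 = 12; y[1] = 4×5 + 4×3 = 32; y[2] = 4×0 + 4×5 + 0×3 = 20; y[3] = 4×0 + 0×5 + 0×3 = 0; y[4] = 0×0 + 0×5 = 0; y[5] = 0×0 = 0

[12, 32, 20, 0, 0, 0]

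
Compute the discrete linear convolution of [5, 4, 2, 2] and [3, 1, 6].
y[0] = 5×3 = 15; y[1] = 5×1 + 4×3 = 17; y[2] = 5×6 + 4×1 + 2×3 = 40; y[3] = 4×6 + 2×1 + 2×3 = 32; y[4] = 2×6 + 2×1 = 14; y[5] = 2×6 = 12

[15, 17, 40, 32, 14, 12]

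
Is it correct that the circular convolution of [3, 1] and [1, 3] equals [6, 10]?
Recompute circular convolution of [3, 1] and [1, 3]: y[0] = 3×1 + 1×3 = 6; y[1] = 3×3 + 1×1 = 10 → [6, 10]. Given [6, 10] matches, so answer: Yes

Yes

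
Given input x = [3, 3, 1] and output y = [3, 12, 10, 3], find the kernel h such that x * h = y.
Output length 4 = len(x) + len(h) - 1 ⇒ len(h) = 2. Solve h forward using h[k] = (y[k] - Σ_{i≥1} x[i]·h[k-i]) / x[0]: h[0] = y[0] / x[0] = 3 / 3 = 1; h[1] = (y[1] - 3×1) / x[0] = (12 - 3×1) / 3 = 3. So h = [1, 3]. Forward-check [3, 3, 1] * [1, 3]: y[0] = 3×1 = 3; y[1] = 3×3 + 3×1 = 12; y[2] = 3×3 + 1×1 = 10; y[3] = 1×3 = 3 → [3, 12, 10, 3] ✓

[1, 3]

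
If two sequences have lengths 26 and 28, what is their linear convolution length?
Linear/full convolution length: m + n - 1 = 26 + 28 - 1 = 53

53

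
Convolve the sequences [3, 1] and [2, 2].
y[0] = 3×2 = 6; y[1] = 3×2 + 1×2 = 8; y[2] = 1×2 = 2

[6, 8, 2]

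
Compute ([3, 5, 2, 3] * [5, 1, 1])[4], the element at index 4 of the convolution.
Use y[k] = Σ_i a[i]·b[k-i] at k=4. y[4] = 2×1 + 3×1 = 5

5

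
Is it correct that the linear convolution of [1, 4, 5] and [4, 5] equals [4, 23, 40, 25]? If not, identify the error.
Recompute linear convolution of [1, 4, 5] and [4, 5]: y[0] = 1×4 = 4; y[1] = 1×5 + 4×4 = 21; y[2] = 4×5 + 5×4 = 40; y[3] = 5×5 = 25 → [4, 21, 40, 25]. Compare to given [4, 23, 40, 25]: they differ at index 1: given 23, correct 21, so answer: No

No. Error at index 1: given 23, correct 21.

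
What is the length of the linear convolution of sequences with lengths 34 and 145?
Linear/full convolution length: m + n - 1 = 34 + 145 - 1 = 178

178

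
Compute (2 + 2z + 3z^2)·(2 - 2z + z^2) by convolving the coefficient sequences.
Ascending coefficients: a = [2, 2, 3], b = [2, -2, 1]. c[0] = 2×2 = 4; c[1] = 2×-2 + 2×2 = 0; c[2] = 2×1 + 2×-2 + 3×2 = 4; c[3] = 2×1 + 3×-2 = -4; c[4] = 3×1 = 3. Result coefficients: [4, 0, 4, -4, 3] → 4 + 4z^2 - 4z^3 + 3z^4

4 + 4z^2 - 4z^3 + 3z^4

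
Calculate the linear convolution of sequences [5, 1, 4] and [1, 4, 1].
y[0] = 5×1 = 5; y[1] = 5×4 + 1×1 = 21; y[2] = 5×1 + 1×4 + 4×1 = 13; y[3] = 1×1 + 4×4 = 17; y[4] = 4×1 = 4

[5, 21, 13, 17, 4]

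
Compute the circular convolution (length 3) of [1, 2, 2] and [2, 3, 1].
Use y[k] = Σ_j x[j]·h[(k-j) mod 3]. y[0] = 1×2 + 2×1 + 2×3 = 10; y[1] = 1×3 + 2×2 + 2×1 = 9; y[2] = 1×1 + 2×3 + 2×2 = 11. Result: [10, 9, 11]

[10, 9, 11]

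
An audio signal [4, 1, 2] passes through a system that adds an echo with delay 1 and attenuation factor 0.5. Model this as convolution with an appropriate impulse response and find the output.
Direct-path + delayed-attenuated-path model → impulse response h = [1, 0.5] (1 at lag 0, 0.5 at lag 1). Output y[n] = x[n] + 0.5·x[n - 1] (with x[n] = 0 outside 0..2): y[0] = 4 + 0.5×0 = 4; y[1] = 1 + 0.5×4 = 3.0; y[2] = 2 + 0.5×1 = 2.5; y[3] = 0 + 0.5×2 = 1.0. So y = [4, 3.0, 2.5, 1.0]

[4, 3.0, 2.5, 1.0]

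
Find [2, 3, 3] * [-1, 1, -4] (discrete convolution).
y[0] = 2×-1 = -2; y[1] = 2×1 + 3×-1 = -1; y[2] = 2×-4 + 3×1 + 3×-1 = -8; y[3] = 3×-4 + 3×1 = -9; y[4] = 3×-4 = -12

[-2, -1, -8, -9, -12]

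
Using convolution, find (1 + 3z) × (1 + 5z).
Ascending coefficients: a = [1, 3], b = [1, 5]. c[0] = 1×1 = 1; c[1] = 1×5 + 3×1 = 8; c[2] = 3×5 = 15. Result coefficients: [1, 8, 15] → 1 + 8z + 15z^2

1 + 8z + 15z^2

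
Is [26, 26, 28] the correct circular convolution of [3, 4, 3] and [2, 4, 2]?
Recompute circular convolution of [3, 4, 3] and [2, 4, 2]: y[0] = 3×2 + 4×2 + 3×4 = 26; y[1] = 3×4 + 4×2 + 3×2 = 26; y[2] = 3×2 + 4×4 + 3×2 = 28 → [26, 26, 28]. Given [26, 26, 28] matches, so answer: Yes

Yes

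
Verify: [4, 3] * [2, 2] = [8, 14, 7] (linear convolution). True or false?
Recompute linear convolution of [4, 3] and [2, 2]: y[0] = 4×2 = 8; y[1] = 4×2 + 3×2 = 14; y[2] = 3×2 = 6 → [8, 14, 6]. Compare to given [8, 14, 7]: they differ at index 2: given 7, correct 6, so answer: No

No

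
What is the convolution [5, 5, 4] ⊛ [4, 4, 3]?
y[0] = 5×4 = 20; y[1] = 5×4 + 5×4 = 40; y[2] = 5×3 + 5×4 + 4×4 = 51; y[3] = 5×3 + 4×4 = 31; y[4] = 4×3 = 12

[20, 40, 51, 31, 12]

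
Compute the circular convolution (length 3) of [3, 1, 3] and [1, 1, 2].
Use y[k] = Σ_j u[j]·v[(k-j) mod 3]. y[0] = 3×1 + 1×2 + 3×1 = 8; y[1] = 3×1 + 1×1 + 3×2 = 10; y[2] = 3×2 + 1×1 + 3×1 = 10. Result: [8, 10, 10]

[8, 10, 10]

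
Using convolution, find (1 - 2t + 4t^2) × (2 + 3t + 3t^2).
Ascending coefficients: a = [1, -2, 4], b = [2, 3, 3]. c[0] = 1×2 = 2; c[1] = 1×3 + -2×2 = -1; c[2] = 1×3 + -2×3 + 4×2 = 5; c[3] = -2×3 + 4×3 = 6; c[4] = 4×3 = 12. Result coefficients: [2, -1, 5, 6, 12] → 2 - t + 5t^2 + 6t^3 + 12t^4

2 - t + 5t^2 + 6t^3 + 12t^4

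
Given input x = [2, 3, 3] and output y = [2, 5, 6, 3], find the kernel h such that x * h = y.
Output length 4 = len(x) + len(h) - 1 ⇒ len(h) = 2. Solve h forward using h[k] = (y[k] - Σ_{i≥1} x[i]·h[k-i]) / x[0]: h[0] = y[0] / x[0] = 2 / 2 = 1; h[1] = (y[1] - 3×1) / x[0] = (5 - 3×1) / 2 = 1. So h = [1, 1]. Forward-check [2, 3, 3] * [1, 1]: y[0] = 2×1 = 2; y[1] = 2×1 + 3×1 = 5; y[2] = 3×1 + 3×1 = 6; y[3] = 3×1 = 3 → [2, 5, 6, 3] ✓

[1, 1]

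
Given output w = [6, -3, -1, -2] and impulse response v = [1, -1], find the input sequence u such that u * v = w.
Deconvolve w=[6, -3, -1, -2] by v=[1, -1]. Since v[0]=1, solve forward: u[0] = w[0] / 1 = 6; u[1] = (w[1] - 6×-1) / 1 = 3; u[2] = (w[2] - 3×-1) / 1 = 2. So u = [6, 3, 2]. Check by forward convolution: w[0] = 6×1 = 6; w[1] = 6×-1 + 3×1 = -3; w[2] = 3×-1 + 2×1 = -1; w[3] = 2×-1 = -2

[6, 3, 2]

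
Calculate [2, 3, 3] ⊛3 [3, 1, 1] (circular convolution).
Use y[k] = Σ_j a[j]·b[(k-j) mod 3]. y[0] = 2×3 + 3×1 + 3×1 = 12; y[1] = 2×1 + 3×3 + 3×1 = 14; y[2] = 2×1 + 3×1 + 3×3 = 14. Result: [12, 14, 14]

[12, 14, 14]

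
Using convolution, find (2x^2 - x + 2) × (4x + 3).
Ascending coefficients: a = [2, -1, 2], b = [3, 4]. c[0] = 2×3 = 6; c[1] = 2×4 + -1×3 = 5; c[2] = -1×4 + 2×3 = 2; c[3] = 2×4 = 8. Result coefficients: [6, 5, 2, 8] → 8x^3 + 2x^2 + 5x + 6

8x^3 + 2x^2 + 5x + 6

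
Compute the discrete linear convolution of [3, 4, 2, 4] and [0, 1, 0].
y[0] = 3×0 = 0; y[1] = 3×1 + 4×0 = 3; y[2] = 3×0 + 4×1 + 2×0 = 4; y[3] = 4×0 + 2×1 + 4×0 = 2; y[4] = 2×0 + 4×1 = 4; y[5] = 4×0 = 0

[0, 3, 4, 2, 4, 0]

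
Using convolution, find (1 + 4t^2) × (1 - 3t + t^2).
Ascending coefficients: a = [1, 0, 4], b = [1, -3, 1]. c[0] = 1×1 = 1; c[1] = 1×-3 + 0×1 = -3; c[2] = 1×1 + 0×-3 + 4×1 = 5; c[3] = 0×1 + 4×-3 = -12; c[4] = 4×1 = 4. Result coefficients: [1, -3, 5, -12, 4] → 1 - 3t + 5t^2 - 12t^3 + 4t^4

1 - 3t + 5t^2 - 12t^3 + 4t^4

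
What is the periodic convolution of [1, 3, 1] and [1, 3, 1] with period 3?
Use y[k] = Σ_j x[j]·h[(k-j) mod 3]. y[0] = 1×1 + 3×1 + 1×3 = 7; y[1] = 1×3 + 3×1 + 1×1 = 7; y[2] = 1×1 + 3×3 + 1×1 = 11. Result: [7, 7, 11]

[7, 7, 11]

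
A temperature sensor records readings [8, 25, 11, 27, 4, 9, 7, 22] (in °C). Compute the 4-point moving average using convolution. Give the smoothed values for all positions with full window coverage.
4-point moving average kernel = [1, 1, 1, 1]. Apply in 'valid' mode (full window coverage): avg[0] = (8 + 25 + 11 + 27) / 4 = 17.75; avg[1] = (25 + 11 + 27 + 4) / 4 = 16.75; avg[2] = (11 + 27 + 4 + 9) / 4 = 12.75; avg[3] = (27 + 4 + 9 + 7) / 4 = 11.75; avg[4] = (4 + 9 + 7 + 22) / 4 = 10.5. Smoothed values: [17.75, 16.75, 12.75, 11.75, 10.5]

[17.75, 16.75, 12.75, 11.75, 10.5]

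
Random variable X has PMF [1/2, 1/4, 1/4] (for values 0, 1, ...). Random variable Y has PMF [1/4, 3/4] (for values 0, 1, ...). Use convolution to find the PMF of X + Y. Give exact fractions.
P(X+Y=k) = Σ_i P(X=i)·P(Y=k-i) — a convolution of [1/2, 1/4, 1/4] and [1/4, 3/4]. P(X+Y=0) = (1/2)×(1/4) = 1/8; P(X+Y=1) = (1/2)×(3/4) + (1/4)×(1/4) = 3/8 + 1/16 = 7/16; P(X+Y=2) = (1/4)×(3/4) + (1/4)×(1/4) = 3/16 + 1/16 = 1/4; P(X+Y=3) = (1/4)×(3/4) = 3/16. PMF: [1/8, 7/16, 1/4, 3/16] (sums to 1 ✓)

[1/8, 7/16, 1/4, 3/16]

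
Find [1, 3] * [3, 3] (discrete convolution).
y[0] = 1×3 = 3; y[1] = 1×3 + 3×3 = 12; y[2] = 3×3 = 9

[3, 12, 9]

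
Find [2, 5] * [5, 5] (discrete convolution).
y[0] = 2×5 = 10; y[1] = 2×5 + 5×5 = 35; y[2] = 5×5 = 25

[10, 35, 25]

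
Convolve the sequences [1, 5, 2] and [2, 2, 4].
y[0] = 1×2 = 2; y[1] = 1×2 + 5×2 = 12; y[2] = 1×4 + 5×2 + 2×2 = 18; y[3] = 5×4 + 2×2 = 24; y[4] = 2×4 = 8

[2, 12, 18, 24, 8]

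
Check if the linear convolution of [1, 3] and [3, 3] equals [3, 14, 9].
Recompute linear convolution of [1, 3] and [3, 3]: y[0] = 1×3 = 3; y[1] = 1×3 + 3×3 = 12; y[2] = 3×3 = 9 → [3, 12, 9]. Compare to given [3, 14, 9]: they differ at index 1: given 14, correct 12, so answer: No

No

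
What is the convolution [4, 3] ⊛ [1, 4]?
y[0] = 4×1 = 4; y[1] = 4×4 + 3×1 = 19; y[2] = 3×4 = 12

[4, 19, 12]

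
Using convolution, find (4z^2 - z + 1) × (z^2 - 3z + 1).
Ascending coefficients: a = [1, -1, 4], b = [1, -3, 1]. c[0] = 1×1 = 1; c[1] = 1×-3 + -1×1 = -4; c[2] = 1×1 + -1×-3 + 4×1 = 8; c[3] = -1×1 + 4×-3 = -13; c[4] = 4×1 = 4. Result coefficients: [1, -4, 8, -13, 4] → 4z^4 - 13z^3 + 8z^2 - 4z + 1

4z^4 - 13z^3 + 8z^2 - 4z + 1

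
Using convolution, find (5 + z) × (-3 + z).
Ascending coefficients: a = [5, 1], b = [-3, 1]. c[0] = 5×-3 = -15; c[1] = 5×1 + 1×-3 = 2; c[2] = 1×1 = 1. Result coefficients: [-15, 2, 1] → -15 + 2z + z^2

-15 + 2z + z^2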